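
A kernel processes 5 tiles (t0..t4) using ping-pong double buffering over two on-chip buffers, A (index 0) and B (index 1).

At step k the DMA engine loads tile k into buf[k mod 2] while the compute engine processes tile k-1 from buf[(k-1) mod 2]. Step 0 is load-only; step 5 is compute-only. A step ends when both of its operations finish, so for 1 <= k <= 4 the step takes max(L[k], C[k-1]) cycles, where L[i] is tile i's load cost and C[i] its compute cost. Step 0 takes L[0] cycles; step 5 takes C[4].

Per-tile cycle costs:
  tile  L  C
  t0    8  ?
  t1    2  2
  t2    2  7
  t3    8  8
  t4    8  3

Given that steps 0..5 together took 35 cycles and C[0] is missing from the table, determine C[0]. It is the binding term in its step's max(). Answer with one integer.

step 0 | dur = L[0]=8 = 8
step 1 | dur = max(L[1]=2, C[0]=?) = C[0]  (unknown; binding)
step 2 | dur = max(L[2]=2, C[1]=2) = 2
step 3 | dur = max(L[3]=8, C[2]=7) = 8
step 4 | dur = max(L[4]=8, C[3]=8) = 8
step 5 | dur = C[4]=3 = 3
sum of known step durations = 29
dur[1] = total - known = 35 - 29 = 6
C[0] is the binding max in step 1, so C[0] = dur[1] = 6

C[0] = 6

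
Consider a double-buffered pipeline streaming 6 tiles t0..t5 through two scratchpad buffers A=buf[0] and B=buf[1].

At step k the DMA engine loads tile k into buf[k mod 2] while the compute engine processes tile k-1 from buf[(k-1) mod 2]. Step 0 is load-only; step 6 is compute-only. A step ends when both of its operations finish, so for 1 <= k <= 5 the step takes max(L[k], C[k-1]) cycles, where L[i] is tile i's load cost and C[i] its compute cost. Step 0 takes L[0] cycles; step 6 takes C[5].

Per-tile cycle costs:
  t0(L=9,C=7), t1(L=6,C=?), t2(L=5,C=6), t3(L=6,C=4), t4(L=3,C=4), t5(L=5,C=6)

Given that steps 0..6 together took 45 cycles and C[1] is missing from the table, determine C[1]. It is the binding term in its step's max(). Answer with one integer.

step 0 | dur = L[0]=9 = 9
step 1 | dur = max(L[1]=6, C[0]=7) = 7
step 2 | dur = max(L[2]=5, C[1]=?) = C[1]  (unknown; binding)
step 3 | dur = max(L[3]=6, C[2]=6) = 6
step 4 | dur = max(L[4]=3, C[3]=4) = 4
step 5 | dur = max(L[5]=5, C[4]=4) = 5
step 6 | dur = C[5]=6 = 6
sum of known step durations = 37
dur[2] = total - known = 45 - 37 = 8
C[1] is the binding max in step 2, so C[1] = dur[2] = 8

C[1] = 8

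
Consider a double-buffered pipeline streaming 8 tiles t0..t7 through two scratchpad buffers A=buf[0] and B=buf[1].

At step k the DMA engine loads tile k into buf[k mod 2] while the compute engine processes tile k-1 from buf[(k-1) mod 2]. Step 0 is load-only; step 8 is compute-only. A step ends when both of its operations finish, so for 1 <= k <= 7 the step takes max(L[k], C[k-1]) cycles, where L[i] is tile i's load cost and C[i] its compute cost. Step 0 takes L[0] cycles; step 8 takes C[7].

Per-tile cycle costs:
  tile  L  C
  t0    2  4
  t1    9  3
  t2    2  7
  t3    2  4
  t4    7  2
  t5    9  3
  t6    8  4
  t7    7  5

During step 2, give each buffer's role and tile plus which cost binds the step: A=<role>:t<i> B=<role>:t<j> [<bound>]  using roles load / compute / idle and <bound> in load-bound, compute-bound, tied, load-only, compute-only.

step 0: L[0]=2 → dur=2, Σ=2 | A=load:t0 B=idle [load-only]
step 1: L[1]=9 C[0]=4 → dur=9, Σ=11 | A=compute:t0 B=load:t1 [load-bound]
step 2: L[2]=2 C[1]=3 → dur=3, Σ=14 | A=load:t2 B=compute:t1 [compute-bound]
step 3: L[3]=2 C[2]=7 → dur=7, Σ=21 | A=compute:t2 B=load:t3 [compute-bound]
step 4: L[4]=7 C[3]=4 → dur=7, Σ=28 | A=load:t4 B=compute:t3 [load-bound]
step 5: L[5]=9 C[4]=2 → dur=9, Σ=37 | A=compute:t4 B=load:t5 [load-bound]
step 6: L[6]=8 C[5]=3 → dur=8, Σ=45 | A=load:t6 B=compute:t5 [load-bound]
step 7: L[7]=7 C[6]=4 → dur=7, Σ=52 | A=compute:t6 B=load:t7 [load-bound]
step 8: C[7]=5 → dur=5, Σ=57 | A=idle B=compute:t7 [compute-only]

step 2: A=load:t2 B=compute:t1 [compute-bound]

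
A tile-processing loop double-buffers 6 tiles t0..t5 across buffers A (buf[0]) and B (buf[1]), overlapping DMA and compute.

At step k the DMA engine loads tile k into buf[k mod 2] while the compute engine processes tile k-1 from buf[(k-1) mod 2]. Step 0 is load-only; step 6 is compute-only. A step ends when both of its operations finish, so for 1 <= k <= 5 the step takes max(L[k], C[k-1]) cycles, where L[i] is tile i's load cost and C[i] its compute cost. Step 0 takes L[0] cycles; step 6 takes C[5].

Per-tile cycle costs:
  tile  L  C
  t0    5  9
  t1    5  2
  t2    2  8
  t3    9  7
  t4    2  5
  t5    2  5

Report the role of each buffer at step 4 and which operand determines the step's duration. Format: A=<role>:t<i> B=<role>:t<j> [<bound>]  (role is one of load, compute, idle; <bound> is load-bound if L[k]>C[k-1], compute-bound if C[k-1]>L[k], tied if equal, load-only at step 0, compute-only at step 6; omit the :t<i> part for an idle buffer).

step 0: L[0]=5 → dur=5, Σ=5 | A=load:t0 B=idle [load-only]
step 1: L[1]=5 C[0]=9 → dur=9, Σ=14 | A=compute:t0 B=load:t1 [compute-bound]
step 2: L[2]=2 C[1]=2 → dur=2, Σ=16 | A=load:t2 B=compute:t1 [tied]
step 3: L[3]=9 C[2]=8 → dur=9, Σ=25 | A=compute:t2 B=load:t3 [load-bound]
step 4: L[4]=2 C[3]=7 → dur=7, Σ=32 | A=load:t4 B=compute:t3 [compute-bound]
step 5: L[5]=2 C[4]=5 → dur=5, Σ=37 | A=compute:t4 B=load:t5 [compute-bound]
step 6: C[5]=5 → dur=5, Σ=42 | A=idle B=compute:t5 [compute-only]

step 4: A=load:t4 B=compute:t3 [compute-bound]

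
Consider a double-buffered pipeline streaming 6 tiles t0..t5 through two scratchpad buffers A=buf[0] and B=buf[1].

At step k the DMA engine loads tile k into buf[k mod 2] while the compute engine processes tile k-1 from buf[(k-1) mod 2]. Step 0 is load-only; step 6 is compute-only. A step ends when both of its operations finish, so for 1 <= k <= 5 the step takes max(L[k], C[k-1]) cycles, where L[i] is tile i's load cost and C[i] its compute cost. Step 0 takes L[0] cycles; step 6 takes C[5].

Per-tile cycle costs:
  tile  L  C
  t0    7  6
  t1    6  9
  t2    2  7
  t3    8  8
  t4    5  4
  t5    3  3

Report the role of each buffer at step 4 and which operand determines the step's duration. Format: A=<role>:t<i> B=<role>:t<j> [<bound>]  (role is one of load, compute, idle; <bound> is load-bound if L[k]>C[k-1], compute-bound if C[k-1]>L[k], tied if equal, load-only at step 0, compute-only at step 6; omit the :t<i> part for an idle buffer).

[0] DMA t0→A (7c) ∥ CU idle ⇒ 7c, clock 7
[1] DMA t1→B (6c) ∥ CU A:t0 (6c) ⇒ 6c, clock 13
[2] DMA t2→A (2c) ∥ CU B:t1 (9c) ⇒ 9c, clock 22
[3] DMA t3→B (8c) ∥ CU A:t2 (7c) ⇒ 8c, clock 30
[4] DMA t4→A (5c) ∥ CU B:t3 (8c) ⇒ 8c, clock 38
[5] DMA t5→B (3c) ∥ CU A:t4 (4c) ⇒ 4c, clock 42
[6] DMA idle ∥ CU B:t5 (3c) ⇒ 3c, clock 45

step 4: A=load:t4 B=compute:t3 [compute-bound]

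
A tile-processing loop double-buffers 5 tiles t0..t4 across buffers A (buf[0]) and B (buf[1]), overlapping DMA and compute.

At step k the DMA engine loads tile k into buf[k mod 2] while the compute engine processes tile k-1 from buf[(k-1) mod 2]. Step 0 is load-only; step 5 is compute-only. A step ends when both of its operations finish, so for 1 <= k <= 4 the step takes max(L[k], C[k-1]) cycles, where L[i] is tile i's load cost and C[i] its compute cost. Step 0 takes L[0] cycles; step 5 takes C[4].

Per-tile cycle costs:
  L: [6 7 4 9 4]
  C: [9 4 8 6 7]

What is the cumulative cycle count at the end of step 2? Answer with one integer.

k=0 load=t0/6c comp=- wait=6 total=6
k=1 load=t1/7c comp=t0/9c wait=9 total=15
k=2 load=t2/4c comp=t1/4c wait=4 total=19
k=3 load=t3/9c comp=t2/8c wait=9 total=28
k=4 load=t4/4c comp=t3/6c wait=6 total=34
k=5 load=- comp=t4/7c wait=7 total=41

end_cycle[2] = 19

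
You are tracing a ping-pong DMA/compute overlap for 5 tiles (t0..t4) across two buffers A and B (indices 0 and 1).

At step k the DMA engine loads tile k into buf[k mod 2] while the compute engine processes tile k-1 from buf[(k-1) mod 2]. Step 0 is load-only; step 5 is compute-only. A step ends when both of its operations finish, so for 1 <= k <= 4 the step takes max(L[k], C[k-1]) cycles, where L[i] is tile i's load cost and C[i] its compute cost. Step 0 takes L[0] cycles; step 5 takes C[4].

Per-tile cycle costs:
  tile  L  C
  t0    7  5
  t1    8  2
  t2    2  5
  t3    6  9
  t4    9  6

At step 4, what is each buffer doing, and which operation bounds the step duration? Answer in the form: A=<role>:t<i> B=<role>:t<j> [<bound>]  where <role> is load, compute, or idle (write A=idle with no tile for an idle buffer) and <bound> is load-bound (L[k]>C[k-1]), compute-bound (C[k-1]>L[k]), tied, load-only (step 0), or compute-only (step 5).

  0. 7=7c; end=7; A:t0 B:-
  1. max(8,5)=8c; end=15; A:t0 B:t1
  2. max(2,2)=2c; end=17; A:t2 B:t1
  3. max(6,5)=6c; end=23; A:t2 B:t3
  4. max(9,9)=9c; end=32; A:t4 B:t3
  5. 6=6c; end=38; A:t4 B:t3

step 4: A=load:t4 B=compute:t3 [tied]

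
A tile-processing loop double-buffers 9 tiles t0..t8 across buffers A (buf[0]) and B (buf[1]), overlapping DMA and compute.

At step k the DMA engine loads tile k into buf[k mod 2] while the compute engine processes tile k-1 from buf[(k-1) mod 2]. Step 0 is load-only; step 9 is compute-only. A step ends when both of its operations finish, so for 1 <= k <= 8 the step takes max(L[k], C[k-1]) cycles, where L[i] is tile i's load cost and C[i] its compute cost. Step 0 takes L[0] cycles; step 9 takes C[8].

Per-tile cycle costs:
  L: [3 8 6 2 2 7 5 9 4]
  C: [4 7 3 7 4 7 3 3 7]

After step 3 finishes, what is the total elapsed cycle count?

end_cycle[3] = 21

step 0: L[0]=3 → dur=3, Σ=3 | A=load:t0 B=idle [load-only]
step 1: L[1]=8 C[0]=4 → dur=8, Σ=11 | A=compute:t0 B=load:t1 [load-bound]
step 2: L[2]=6 C[1]=7 → dur=7, Σ=18 | A=load:t2 B=compute:t1 [compute-bound]
step 3: L[3]=2 C[2]=3 → dur=3, Σ=21 | A=compute:t2 B=load:t3 [compute-bound]
step 4: L[4]=2 C[3]=7 → dur=7, Σ=28 | A=load:t4 B=compute:t3 [compute-bound]
step 5: L[5]=7 C[4]=4 → dur=7, Σ=35 | A=compute:t4 B=load:t5 [load-bound]
step 6: L[6]=5 C[5]=7 → dur=7, Σ=42 | A=load:t6 B=compute:t5 [compute-bound]
step 7: L[7]=9 C[6]=3 → dur=9, Σ=51 | A=compute:t6 B=load:t7 [load-bound]
step 8: L[8]=4 C[7]=3 → dur=4, Σ=55 | A=load:t8 B=compute:t7 [load-bound]
step 9: C[8]=7 → dur=7, Σ=62 | A=compute:t8 B=idle [compute-only]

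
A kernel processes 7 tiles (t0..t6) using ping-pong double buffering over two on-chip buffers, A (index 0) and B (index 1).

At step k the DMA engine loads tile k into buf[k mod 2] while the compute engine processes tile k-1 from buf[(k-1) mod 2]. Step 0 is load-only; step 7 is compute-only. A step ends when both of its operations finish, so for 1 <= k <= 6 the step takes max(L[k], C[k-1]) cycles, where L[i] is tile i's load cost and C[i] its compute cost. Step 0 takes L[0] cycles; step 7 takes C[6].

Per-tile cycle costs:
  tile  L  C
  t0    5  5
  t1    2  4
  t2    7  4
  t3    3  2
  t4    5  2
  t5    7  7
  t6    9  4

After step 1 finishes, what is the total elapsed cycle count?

k=0 load=t0/5c comp=- wait=5 total=5
k=1 load=t1/2c comp=t0/5c wait=5 total=10
k=2 load=t2/7c comp=t1/4c wait=7 total=17
k=3 load=t3/3c comp=t2/4c wait=4 total=21
k=4 load=t4/5c comp=t3/2c wait=5 total=26
k=5 load=t5/7c comp=t4/2c wait=7 total=33
k=6 load=t6/9c comp=t5/7c wait=9 total=42
k=7 load=- comp=t6/4c wait=4 total=46

end_cycle[1] = 10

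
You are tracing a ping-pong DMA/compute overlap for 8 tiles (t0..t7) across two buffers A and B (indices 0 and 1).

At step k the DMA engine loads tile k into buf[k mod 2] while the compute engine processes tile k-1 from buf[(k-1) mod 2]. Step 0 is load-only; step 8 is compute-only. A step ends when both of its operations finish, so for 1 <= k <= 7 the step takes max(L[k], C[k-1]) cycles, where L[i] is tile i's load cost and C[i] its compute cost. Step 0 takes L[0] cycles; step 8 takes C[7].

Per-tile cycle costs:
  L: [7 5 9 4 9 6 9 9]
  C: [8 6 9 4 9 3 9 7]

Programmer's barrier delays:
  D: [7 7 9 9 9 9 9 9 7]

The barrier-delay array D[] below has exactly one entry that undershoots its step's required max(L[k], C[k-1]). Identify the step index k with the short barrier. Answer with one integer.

hazard at step 1

k=0 barrier L[0]=7→7c, D[0]=7 ok
k=1 barrier max(L[1]=5,C[0]=8)→8c, D[1]=7 SHORT
k=2 barrier max(L[2]=9,C[1]=6)→9c, D[2]=9 ok
k=3 barrier max(L[3]=4,C[2]=9)→9c, D[3]=9 ok
k=4 barrier max(L[4]=9,C[3]=4)→9c, D[4]=9 ok
k=5 barrier max(L[5]=6,C[4]=9)→9c, D[5]=9 ok
k=6 barrier max(L[6]=9,C[5]=3)→9c, D[6]=9 ok
k=7 barrier max(L[7]=9,C[6]=9)→9c, D[7]=9 ok
k=8 barrier C[7]=7→7c, D[8]=7 ok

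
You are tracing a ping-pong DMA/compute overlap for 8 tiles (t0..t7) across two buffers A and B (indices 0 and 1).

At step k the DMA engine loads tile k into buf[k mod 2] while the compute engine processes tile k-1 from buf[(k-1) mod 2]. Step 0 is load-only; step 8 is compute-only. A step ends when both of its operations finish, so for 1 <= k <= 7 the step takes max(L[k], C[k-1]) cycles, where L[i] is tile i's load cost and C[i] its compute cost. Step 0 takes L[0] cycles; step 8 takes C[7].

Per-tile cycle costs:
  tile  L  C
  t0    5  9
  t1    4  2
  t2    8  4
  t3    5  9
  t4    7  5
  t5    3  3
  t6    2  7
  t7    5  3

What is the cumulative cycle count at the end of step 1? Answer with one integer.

k=0 load=t0/5c comp=- wait=5 total=5
k=1 load=t1/4c comp=t0/9c wait=9 total=14
k=2 load=t2/8c comp=t1/2c wait=8 total=22
k=3 load=t3/5c comp=t2/4c wait=5 total=27
k=4 load=t4/7c comp=t3/9c wait=9 total=36
k=5 load=t5/3c comp=t4/5c wait=5 total=41
k=6 load=t6/2c comp=t5/3c wait=3 total=44
k=7 load=t7/5c comp=t6/7c wait=7 total=51
k=8 load=- comp=t7/3c wait=3 total=54

end_cycle[1] = 14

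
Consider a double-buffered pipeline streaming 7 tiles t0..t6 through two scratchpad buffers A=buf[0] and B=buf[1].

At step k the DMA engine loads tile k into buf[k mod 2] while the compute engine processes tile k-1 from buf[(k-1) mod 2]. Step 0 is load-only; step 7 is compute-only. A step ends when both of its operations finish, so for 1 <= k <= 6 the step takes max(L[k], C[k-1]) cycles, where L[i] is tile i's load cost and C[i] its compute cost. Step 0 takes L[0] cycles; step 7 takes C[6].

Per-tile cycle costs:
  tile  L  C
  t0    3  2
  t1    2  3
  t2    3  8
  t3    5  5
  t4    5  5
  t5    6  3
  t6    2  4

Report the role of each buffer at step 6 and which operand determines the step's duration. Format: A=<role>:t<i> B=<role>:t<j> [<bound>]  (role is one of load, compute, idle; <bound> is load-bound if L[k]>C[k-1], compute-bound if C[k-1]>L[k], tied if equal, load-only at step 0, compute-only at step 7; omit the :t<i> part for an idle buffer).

step 6: A=load:t6 B=compute:t5 [compute-bound]

[0] DMA t0→A (3c) ∥ CU idle ⇒ 3c, clock 3
[1] DMA t1→B (2c) ∥ CU A:t0 (2c) ⇒ 2c, clock 5
[2] DMA t2→A (3c) ∥ CU B:t1 (3c) ⇒ 3c, clock 8
[3] DMA t3→B (5c) ∥ CU A:t2 (8c) ⇒ 8c, clock 16
[4] DMA t4→A (5c) ∥ CU B:t3 (5c) ⇒ 5c, clock 21
[5] DMA t5→B (6c) ∥ CU A:t4 (5c) ⇒ 6c, clock 27
[6] DMA t6→A (2c) ∥ CU B:t5 (3c) ⇒ 3c, clock 30
[7] DMA idle ∥ CU A:t6 (4c) ⇒ 4c, clock 34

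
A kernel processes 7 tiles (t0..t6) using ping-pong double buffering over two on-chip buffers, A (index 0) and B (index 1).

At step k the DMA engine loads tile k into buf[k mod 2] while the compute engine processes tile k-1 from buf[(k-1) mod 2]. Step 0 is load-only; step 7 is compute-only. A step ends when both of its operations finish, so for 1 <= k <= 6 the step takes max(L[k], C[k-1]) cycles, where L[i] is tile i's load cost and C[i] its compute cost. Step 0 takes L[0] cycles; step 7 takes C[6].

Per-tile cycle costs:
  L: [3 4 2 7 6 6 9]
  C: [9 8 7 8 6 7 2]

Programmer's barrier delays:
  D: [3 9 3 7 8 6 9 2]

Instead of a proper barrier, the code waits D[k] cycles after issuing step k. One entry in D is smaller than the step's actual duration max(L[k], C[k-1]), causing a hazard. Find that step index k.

hazard at step 2

k=0 barrier L[0]=3→3c, D[0]=3 ok
k=1 barrier max(L[1]=4,C[0]=9)→9c, D[1]=9 ok
k=2 barrier max(L[2]=2,C[1]=8)→8c, D[2]=3 SHORT
k=3 barrier max(L[3]=7,C[2]=7)→7c, D[3]=7 ok
k=4 barrier max(L[4]=6,C[3]=8)→8c, D[4]=8 ok
k=5 barrier max(L[5]=6,C[4]=6)→6c, D[5]=6 ok
k=6 barrier max(L[6]=9,C[5]=7)→9c, D[6]=9 ok
k=7 barrier C[6]=2→2c, D[7]=2 ok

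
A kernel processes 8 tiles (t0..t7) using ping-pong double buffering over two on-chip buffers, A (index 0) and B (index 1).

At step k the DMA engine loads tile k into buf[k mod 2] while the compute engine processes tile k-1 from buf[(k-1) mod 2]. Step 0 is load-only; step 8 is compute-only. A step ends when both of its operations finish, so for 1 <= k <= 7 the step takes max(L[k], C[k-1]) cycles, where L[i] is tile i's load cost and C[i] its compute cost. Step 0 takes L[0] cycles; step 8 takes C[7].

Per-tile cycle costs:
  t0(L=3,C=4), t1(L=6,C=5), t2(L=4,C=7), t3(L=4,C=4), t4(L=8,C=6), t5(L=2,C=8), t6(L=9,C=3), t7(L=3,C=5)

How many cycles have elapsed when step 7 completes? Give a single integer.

end_cycle[7] = 47

step 0: L[0]=3 → dur=3, Σ=3 | A=load:t0 B=idle [load-only]
step 1: L[1]=6 C[0]=4 → dur=6, Σ=9 | A=compute:t0 B=load:t1 [load-bound]
step 2: L[2]=4 C[1]=5 → dur=5, Σ=14 | A=load:t2 B=compute:t1 [compute-bound]
step 3: L[3]=4 C[2]=7 → dur=7, Σ=21 | A=compute:t2 B=load:t3 [compute-bound]
step 4: L[4]=8 C[3]=4 → dur=8, Σ=29 | A=load:t4 B=compute:t3 [load-bound]
step 5: L[5]=2 C[4]=6 → dur=6, Σ=35 | A=compute:t4 B=load:t5 [compute-bound]
step 6: L[6]=9 C[5]=8 → dur=9, Σ=44 | A=load:t6 B=compute:t5 [load-bound]
step 7: L[7]=3 C[6]=3 → dur=3, Σ=47 | A=compute:t6 B=load:t7 [tied]
step 8: C[7]=5 → dur=5, Σ=52 | A=idle B=compute:t7 [compute-only]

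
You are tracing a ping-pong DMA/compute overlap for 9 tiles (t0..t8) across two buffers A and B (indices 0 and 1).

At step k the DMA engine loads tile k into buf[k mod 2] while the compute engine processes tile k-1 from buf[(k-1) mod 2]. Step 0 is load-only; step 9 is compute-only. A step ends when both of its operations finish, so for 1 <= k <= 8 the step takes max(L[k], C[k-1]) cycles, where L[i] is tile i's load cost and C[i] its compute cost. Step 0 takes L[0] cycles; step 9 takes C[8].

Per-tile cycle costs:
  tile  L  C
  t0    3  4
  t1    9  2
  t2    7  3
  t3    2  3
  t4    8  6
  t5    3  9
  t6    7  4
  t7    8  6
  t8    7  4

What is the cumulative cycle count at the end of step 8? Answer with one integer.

end_cycle[8] = 60

k=0 load=t0/3c comp=- wait=3 total=3
k=1 load=t1/9c comp=t0/4c wait=9 total=12
k=2 load=t2/7c comp=t1/2c wait=7 total=19
k=3 load=t3/2c comp=t2/3c wait=3 total=22
k=4 load=t4/8c comp=t3/3c wait=8 total=30
k=5 load=t5/3c comp=t4/6c wait=6 total=36
k=6 load=t6/7c comp=t5/9c wait=9 total=45
k=7 load=t7/8c comp=t6/4c wait=8 total=53
k=8 load=t8/7c comp=t7/6c wait=7 total=60
k=9 load=- comp=t8/4c wait=4 total=64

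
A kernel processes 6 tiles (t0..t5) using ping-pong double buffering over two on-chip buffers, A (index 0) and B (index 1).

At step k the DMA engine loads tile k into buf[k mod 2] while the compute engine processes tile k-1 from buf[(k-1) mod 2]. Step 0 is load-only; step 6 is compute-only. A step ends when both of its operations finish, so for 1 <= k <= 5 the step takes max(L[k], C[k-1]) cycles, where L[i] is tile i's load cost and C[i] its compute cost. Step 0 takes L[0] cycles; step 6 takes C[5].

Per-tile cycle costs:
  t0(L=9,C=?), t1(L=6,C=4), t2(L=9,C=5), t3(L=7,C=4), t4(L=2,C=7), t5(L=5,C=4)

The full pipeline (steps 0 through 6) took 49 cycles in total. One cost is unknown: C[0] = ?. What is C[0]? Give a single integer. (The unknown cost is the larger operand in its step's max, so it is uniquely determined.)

step 0 | dur = L[0]=9 = 9
step 1 | dur = max(L[1]=6, C[0]=?) = C[0]  (unknown; binding)
step 2 | dur = max(L[2]=9, C[1]=4) = 9
step 3 | dur = max(L[3]=7, C[2]=5) = 7
step 4 | dur = max(L[4]=2, C[3]=4) = 4
step 5 | dur = max(L[5]=5, C[4]=7) = 7
step 6 | dur = C[5]=4 = 4
sum of known step durations = 40
dur[1] = total - known = 49 - 40 = 9
C[0] is the binding max in step 1, so C[0] = dur[1] = 9

C[0] = 9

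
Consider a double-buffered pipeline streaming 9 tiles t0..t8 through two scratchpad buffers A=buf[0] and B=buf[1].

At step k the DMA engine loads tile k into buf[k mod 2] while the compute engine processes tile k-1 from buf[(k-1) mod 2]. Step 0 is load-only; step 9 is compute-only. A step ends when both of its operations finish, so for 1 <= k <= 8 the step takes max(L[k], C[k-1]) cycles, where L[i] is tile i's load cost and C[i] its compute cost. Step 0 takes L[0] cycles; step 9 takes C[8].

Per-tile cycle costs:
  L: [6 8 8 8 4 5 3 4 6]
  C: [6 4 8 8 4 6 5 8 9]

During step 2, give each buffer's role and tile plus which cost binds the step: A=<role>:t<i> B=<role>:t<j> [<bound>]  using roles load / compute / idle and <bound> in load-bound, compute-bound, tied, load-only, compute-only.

k=0 load=t0/6c comp=- wait=6 total=6
k=1 load=t1/8c comp=t0/6c wait=8 total=14
k=2 load=t2/8c comp=t1/4c wait=8 total=22
k=3 load=t3/8c comp=t2/8c wait=8 total=30
k=4 load=t4/4c comp=t3/8c wait=8 total=38
k=5 load=t5/5c comp=t4/4c wait=5 total=43
k=6 load=t6/3c comp=t5/6c wait=6 total=49
k=7 load=t7/4c comp=t6/5c wait=5 total=54
k=8 load=t8/6c comp=t7/8c wait=8 total=62
k=9 load=- comp=t8/9c wait=9 total=71

step 2: A=load:t2 B=compute:t1 [load-bound]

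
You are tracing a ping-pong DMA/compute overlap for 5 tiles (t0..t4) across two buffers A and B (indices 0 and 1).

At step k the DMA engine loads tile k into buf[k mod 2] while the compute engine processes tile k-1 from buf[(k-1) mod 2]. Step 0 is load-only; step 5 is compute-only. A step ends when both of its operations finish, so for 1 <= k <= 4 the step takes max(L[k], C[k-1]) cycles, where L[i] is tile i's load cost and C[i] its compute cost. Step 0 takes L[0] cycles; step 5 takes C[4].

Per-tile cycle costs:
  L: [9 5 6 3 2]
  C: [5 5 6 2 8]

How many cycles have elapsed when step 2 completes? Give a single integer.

step 0: L[0]=9 → dur=9, Σ=9 | A=load:t0 B=idle [load-only]
step 1: L[1]=5 C[0]=5 → dur=5, Σ=14 | A=compute:t0 B=load:t1 [tied]
step 2: L[2]=6 C[1]=5 → dur=6, Σ=20 | A=load:t2 B=compute:t1 [load-bound]
step 3: L[3]=3 C[2]=6 → dur=6, Σ=26 | A=compute:t2 B=load:t3 [compute-bound]
step 4: L[4]=2 C[3]=2 → dur=2, Σ=28 | A=load:t4 B=compute:t3 [tied]
step 5: C[4]=8 → dur=8, Σ=36 | A=compute:t4 B=idle [compute-only]

end_cycle[2] = 20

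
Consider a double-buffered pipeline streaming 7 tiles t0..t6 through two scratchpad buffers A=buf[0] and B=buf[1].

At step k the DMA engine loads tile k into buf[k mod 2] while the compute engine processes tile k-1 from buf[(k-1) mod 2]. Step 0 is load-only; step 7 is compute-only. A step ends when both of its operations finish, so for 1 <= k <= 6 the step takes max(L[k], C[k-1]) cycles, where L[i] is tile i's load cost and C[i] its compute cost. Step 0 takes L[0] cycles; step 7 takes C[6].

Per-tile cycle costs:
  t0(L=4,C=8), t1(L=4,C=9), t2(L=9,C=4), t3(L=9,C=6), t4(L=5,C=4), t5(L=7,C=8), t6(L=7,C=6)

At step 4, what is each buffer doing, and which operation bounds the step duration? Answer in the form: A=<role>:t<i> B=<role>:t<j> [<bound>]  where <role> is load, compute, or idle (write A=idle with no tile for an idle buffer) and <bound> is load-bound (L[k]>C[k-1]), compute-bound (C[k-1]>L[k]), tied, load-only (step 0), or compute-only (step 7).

step 4: A=load:t4 B=compute:t3 [compute-bound]

  0. 4=4c; end=4; A:t0 B:-
  1. max(4,8)=8c; end=12; A:t0 B:t1
  2. max(9,9)=9c; end=21; A:t2 B:t1
  3. max(9,4)=9c; end=30; A:t2 B:t3
  4. max(5,6)=6c; end=36; A:t4 B:t3
  5. max(7,4)=7c; end=43; A:t4 B:t5
  6. max(7,8)=8c; end=51; A:t6 B:t5
  7. 6=6c; end=57; A:t6 B:t5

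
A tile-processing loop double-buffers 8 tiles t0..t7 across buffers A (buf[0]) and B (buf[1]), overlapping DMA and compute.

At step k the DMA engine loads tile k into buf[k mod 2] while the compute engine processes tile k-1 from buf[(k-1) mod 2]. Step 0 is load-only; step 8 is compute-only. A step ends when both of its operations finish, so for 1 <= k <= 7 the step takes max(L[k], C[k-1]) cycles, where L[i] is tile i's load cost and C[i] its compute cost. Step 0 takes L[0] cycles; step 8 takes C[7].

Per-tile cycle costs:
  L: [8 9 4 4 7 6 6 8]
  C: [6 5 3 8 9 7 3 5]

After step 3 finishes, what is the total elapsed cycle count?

step 0: L[0]=8 → dur=8, Σ=8 | A=load:t0 B=idle [load-only]
step 1: L[1]=9 C[0]=6 → dur=9, Σ=17 | A=compute:t0 B=load:t1 [load-bound]
step 2: L[2]=4 C[1]=5 → dur=5, Σ=22 | A=load:t2 B=compute:t1 [compute-bound]
step 3: L[3]=4 C[2]=3 → dur=4, Σ=26 | A=compute:t2 B=load:t3 [load-bound]
step 4: L[4]=7 C[3]=8 → dur=8, Σ=34 | A=load:t4 B=compute:t3 [compute-bound]
step 5: L[5]=6 C[4]=9 → dur=9, Σ=43 | A=compute:t4 B=load:t5 [compute-bound]
step 6: L[6]=6 C[5]=7 → dur=7, Σ=50 | A=load:t6 B=compute:t5 [compute-bound]
step 7: L[7]=8 C[6]=3 → dur=8, Σ=58 | A=compute:t6 B=load:t7 [load-bound]
step 8: C[7]=5 → dur=5, Σ=63 | A=idle B=compute:t7 [compute-only]

end_cycle[3] = 26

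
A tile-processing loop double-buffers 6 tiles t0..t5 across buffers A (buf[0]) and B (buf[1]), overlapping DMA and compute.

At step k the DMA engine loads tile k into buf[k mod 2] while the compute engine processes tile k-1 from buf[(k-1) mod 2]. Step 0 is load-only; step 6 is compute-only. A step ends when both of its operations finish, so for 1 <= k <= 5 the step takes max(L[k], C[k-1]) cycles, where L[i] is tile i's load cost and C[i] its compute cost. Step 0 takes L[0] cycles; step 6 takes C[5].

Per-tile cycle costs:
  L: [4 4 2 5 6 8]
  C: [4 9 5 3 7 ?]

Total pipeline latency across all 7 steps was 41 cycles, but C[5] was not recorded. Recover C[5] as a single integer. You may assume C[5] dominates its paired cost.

step 0 | dur = L[0]=4 = 4
step 1 | dur = max(L[1]=4, C[0]=4) = 4
step 2 | dur = max(L[2]=2, C[1]=9) = 9
step 3 | dur = max(L[3]=5, C[2]=5) = 5
step 4 | dur = max(L[4]=6, C[3]=3) = 6
step 5 | dur = max(L[5]=8, C[4]=7) = 8
step 6 | dur = C[5]=? = C[5]  (unknown; binding)
sum of known step durations = 36
dur[6] = total - known = 41 - 36 = 5
C[5] is the binding max in step 6, so C[5] = dur[6] = 5

C[5] = 5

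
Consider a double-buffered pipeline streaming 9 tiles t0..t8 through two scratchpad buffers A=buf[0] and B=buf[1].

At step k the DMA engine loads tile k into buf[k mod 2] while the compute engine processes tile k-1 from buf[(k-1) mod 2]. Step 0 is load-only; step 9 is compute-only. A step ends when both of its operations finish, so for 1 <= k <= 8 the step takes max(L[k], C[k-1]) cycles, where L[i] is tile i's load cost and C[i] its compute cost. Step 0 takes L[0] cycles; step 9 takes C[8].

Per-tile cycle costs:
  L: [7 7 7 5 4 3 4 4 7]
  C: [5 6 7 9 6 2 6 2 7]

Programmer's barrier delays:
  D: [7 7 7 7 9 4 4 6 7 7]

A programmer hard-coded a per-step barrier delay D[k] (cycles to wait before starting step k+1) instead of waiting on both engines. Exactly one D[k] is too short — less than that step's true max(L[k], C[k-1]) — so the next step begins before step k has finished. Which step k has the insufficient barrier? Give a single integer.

k=0 barrier L[0]=7→7c, D[0]=7 ok
k=1 barrier max(L[1]=7,C[0]=5)→7c, D[1]=7 ok
k=2 barrier max(L[2]=7,C[1]=6)→7c, D[2]=7 ok
k=3 barrier max(L[3]=5,C[2]=7)→7c, D[3]=7 ok
k=4 barrier max(L[4]=4,C[3]=9)→9c, D[4]=9 ok
k=5 barrier max(L[5]=3,C[4]=6)→6c, D[5]=4 SHORT
k=6 barrier max(L[6]=4,C[5]=2)→4c, D[6]=4 ok
k=7 barrier max(L[7]=4,C[6]=6)→6c, D[7]=6 ok
k=8 barrier max(L[8]=7,C[7]=2)→7c, D[8]=7 ok
k=9 barrier C[8]=7→7c, D[9]=7 ok

hazard at step 5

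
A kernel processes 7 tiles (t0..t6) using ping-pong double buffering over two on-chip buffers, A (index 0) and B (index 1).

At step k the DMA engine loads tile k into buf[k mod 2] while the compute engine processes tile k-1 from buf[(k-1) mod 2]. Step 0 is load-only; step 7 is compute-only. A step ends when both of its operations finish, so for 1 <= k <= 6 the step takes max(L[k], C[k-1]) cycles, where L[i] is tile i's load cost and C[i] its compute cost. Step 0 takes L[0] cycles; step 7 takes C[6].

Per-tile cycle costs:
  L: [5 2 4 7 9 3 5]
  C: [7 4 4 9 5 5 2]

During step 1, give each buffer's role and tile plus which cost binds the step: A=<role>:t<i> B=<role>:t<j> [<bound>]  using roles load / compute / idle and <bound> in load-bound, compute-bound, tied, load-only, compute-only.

step 0: L[0]=5 → dur=5, Σ=5 | A=load:t0 B=idle [load-only]
step 1: L[1]=2 C[0]=7 → dur=7, Σ=12 | A=compute:t0 B=load:t1 [compute-bound]
step 2: L[2]=4 C[1]=4 → dur=4, Σ=16 | A=load:t2 B=compute:t1 [tied]
step 3: L[3]=7 C[2]=4 → dur=7, Σ=23 | A=compute:t2 B=load:t3 [load-bound]
step 4: L[4]=9 C[3]=9 → dur=9, Σ=32 | A=load:t4 B=compute:t3 [tied]
step 5: L[5]=3 C[4]=5 → dur=5, Σ=37 | A=compute:t4 B=load:t5 [compute-bound]
step 6: L[6]=5 C[5]=5 → dur=5, Σ=42 | A=load:t6 B=compute:t5 [tied]
step 7: C[6]=2 → dur=2, Σ=44 | A=compute:t6 B=idle [compute-only]

step 1: A=compute:t0 B=load:t1 [compute-bound]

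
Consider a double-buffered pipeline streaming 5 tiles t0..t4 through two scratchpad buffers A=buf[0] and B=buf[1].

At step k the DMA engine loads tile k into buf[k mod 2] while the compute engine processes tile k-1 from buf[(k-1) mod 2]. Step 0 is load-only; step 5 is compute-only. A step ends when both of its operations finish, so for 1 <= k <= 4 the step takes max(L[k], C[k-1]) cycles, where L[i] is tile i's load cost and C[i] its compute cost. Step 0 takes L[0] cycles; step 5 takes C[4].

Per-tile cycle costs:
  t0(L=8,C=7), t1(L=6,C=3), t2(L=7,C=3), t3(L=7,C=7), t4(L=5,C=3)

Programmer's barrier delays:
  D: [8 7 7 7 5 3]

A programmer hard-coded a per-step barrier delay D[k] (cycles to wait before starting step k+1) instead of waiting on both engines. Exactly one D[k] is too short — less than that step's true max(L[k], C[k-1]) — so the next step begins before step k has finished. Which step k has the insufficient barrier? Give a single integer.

step 0: need L[0]=8 = 8; D[0]=8 ok
step 1: need max(L[1]=6,C[0]=7) = 7; D[1]=7 ok
step 2: need max(L[2]=7,C[1]=3) = 7; D[2]=7 ok
step 3: need max(L[3]=7,C[2]=3) = 7; D[3]=7 ok
step 4: need max(L[4]=5,C[3]=7) = 7; D[4]=5 SHORT
step 5: need C[4]=3 = 3; D[5]=3 ok

hazard at step 4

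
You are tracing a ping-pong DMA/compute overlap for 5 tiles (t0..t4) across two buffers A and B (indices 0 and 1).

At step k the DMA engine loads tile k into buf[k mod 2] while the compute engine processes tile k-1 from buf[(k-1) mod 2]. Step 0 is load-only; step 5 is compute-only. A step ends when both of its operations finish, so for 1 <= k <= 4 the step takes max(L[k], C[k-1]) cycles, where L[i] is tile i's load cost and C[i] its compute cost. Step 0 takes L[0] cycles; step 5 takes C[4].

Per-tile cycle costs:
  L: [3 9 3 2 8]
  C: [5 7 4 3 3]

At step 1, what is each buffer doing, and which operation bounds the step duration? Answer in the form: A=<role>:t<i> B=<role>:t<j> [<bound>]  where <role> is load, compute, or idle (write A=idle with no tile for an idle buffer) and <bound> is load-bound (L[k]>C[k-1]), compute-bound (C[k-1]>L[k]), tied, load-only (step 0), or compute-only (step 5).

step 0: L[0]=3 → dur=3, Σ=3 | A=load:t0 B=idle [load-only]
step 1: L[1]=9 C[0]=5 → dur=9, Σ=12 | A=compute:t0 B=load:t1 [load-bound]
step 2: L[2]=3 C[1]=7 → dur=7, Σ=19 | A=load:t2 B=compute:t1 [compute-bound]
step 3: L[3]=2 C[2]=4 → dur=4, Σ=23 | A=compute:t2 B=load:t3 [compute-bound]
step 4: L[4]=8 C[3]=3 → dur=8, Σ=31 | A=load:t4 B=compute:t3 [load-bound]
step 5: C[4]=3 → dur=3, Σ=34 | A=compute:t4 B=idle [compute-only]

step 1: A=compute:t0 B=load:t1 [load-bound]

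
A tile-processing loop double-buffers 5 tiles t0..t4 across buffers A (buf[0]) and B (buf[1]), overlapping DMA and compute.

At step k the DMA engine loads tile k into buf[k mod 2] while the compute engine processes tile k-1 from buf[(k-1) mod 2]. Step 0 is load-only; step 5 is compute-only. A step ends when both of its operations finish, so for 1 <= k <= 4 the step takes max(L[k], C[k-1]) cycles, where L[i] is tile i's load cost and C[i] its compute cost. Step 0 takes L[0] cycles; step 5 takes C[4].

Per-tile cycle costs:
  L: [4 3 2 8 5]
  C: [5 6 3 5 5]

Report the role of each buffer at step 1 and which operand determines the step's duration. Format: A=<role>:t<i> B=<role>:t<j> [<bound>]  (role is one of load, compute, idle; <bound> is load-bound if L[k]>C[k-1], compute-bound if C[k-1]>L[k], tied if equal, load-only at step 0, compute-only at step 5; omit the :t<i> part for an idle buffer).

step 1: A=compute:t0 B=load:t1 [compute-bound]

[0] DMA t0→A (4c) ∥ CU idle ⇒ 4c, clock 4
[1] DMA t1→B (3c) ∥ CU A:t0 (5c) ⇒ 5c, clock 9
[2] DMA t2→A (2c) ∥ CU B:t1 (6c) ⇒ 6c, clock 15
[3] DMA t3→B (8c) ∥ CU A:t2 (3c) ⇒ 8c, clock 23
[4] DMA t4→A (5c) ∥ CU B:t3 (5c) ⇒ 5c, clock 28
[5] DMA idle ∥ CU A:t4 (5c) ⇒ 5c, clock 33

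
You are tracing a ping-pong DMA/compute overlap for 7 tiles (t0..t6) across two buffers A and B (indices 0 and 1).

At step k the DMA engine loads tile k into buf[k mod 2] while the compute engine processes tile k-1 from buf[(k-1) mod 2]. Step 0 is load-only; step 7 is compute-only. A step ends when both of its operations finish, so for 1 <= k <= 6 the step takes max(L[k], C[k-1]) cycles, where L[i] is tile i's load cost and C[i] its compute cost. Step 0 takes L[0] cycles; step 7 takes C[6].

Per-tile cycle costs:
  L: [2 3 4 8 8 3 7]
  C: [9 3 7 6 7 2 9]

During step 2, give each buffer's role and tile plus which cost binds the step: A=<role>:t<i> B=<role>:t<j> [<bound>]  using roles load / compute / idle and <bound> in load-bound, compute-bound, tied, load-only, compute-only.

step 2: A=load:t2 B=compute:t1 [load-bound]

  0. 2=2c; end=2; A:t0 B:-
  1. max(3,9)=9c; end=11; A:t0 B:t1
  2. max(4,3)=4c; end=15; A:t2 B:t1
  3. max(8,7)=8c; end=23; A:t2 B:t3
  4. max(8,6)=8c; end=31; A:t4 B:t3
  5. max(3,7)=7c; end=38; A:t4 B:t5
  6. max(7,2)=7c; end=45; A:t6 B:t5
  7. 9=9c; end=54; A:t6 B:t5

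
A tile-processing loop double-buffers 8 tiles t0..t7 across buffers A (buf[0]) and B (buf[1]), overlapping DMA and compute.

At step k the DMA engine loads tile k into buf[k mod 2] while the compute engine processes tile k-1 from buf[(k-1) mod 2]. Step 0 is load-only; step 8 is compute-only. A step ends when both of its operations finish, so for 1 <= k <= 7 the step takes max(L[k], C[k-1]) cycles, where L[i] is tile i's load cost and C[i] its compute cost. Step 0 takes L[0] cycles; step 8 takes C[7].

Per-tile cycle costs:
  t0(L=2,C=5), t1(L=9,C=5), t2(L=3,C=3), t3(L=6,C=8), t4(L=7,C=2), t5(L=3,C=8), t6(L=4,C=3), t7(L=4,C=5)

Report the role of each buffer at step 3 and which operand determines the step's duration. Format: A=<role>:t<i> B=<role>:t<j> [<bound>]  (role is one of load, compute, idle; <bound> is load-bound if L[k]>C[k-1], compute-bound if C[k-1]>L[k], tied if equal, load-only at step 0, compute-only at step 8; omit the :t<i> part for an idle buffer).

step 3: A=compute:t2 B=load:t3 [load-bound]

[0] DMA t0→A (2c) ∥ CU idle ⇒ 2c, clock 2
[1] DMA t1→B (9c) ∥ CU A:t0 (5c) ⇒ 9c, clock 11
[2] DMA t2→A (3c) ∥ CU B:t1 (5c) ⇒ 5c, clock 16
[3] DMA t3→B (6c) ∥ CU A:t2 (3c) ⇒ 6c, clock 22
[4] DMA t4→A (7c) ∥ CU B:t3 (8c) ⇒ 8c, clock 30
[5] DMA t5→B (3c) ∥ CU A:t4 (2c) ⇒ 3c, clock 33
[6] DMA t6→A (4c) ∥ CU B:t5 (8c) ⇒ 8c, clock 41
[7] DMA t7→B (4c) ∥ CU A:t6 (3c) ⇒ 4c, clock 45
[8] DMA idle ∥ CU B:t7 (5c) ⇒ 5c, clock 50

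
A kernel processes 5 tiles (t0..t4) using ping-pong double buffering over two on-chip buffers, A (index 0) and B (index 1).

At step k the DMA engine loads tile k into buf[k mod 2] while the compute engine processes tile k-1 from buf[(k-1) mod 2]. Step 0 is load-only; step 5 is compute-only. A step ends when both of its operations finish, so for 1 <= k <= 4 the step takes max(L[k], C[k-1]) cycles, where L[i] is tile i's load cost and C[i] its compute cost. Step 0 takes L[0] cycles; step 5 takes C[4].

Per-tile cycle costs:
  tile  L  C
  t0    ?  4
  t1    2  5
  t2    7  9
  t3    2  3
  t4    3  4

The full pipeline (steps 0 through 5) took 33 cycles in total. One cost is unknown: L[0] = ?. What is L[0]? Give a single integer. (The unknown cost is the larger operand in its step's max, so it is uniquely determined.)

L[0] = 6

step 0 | dur = L[0]=? = L[0]  (unknown; binding)
step 1 | dur = max(L[1]=2, C[0]=4) = 4
step 2 | dur = max(L[2]=7, C[1]=5) = 7
step 3 | dur = max(L[3]=2, C[2]=9) = 9
step 4 | dur = max(L[4]=3, C[3]=3) = 3
step 5 | dur = C[4]=4 = 4
sum of known step durations = 27
dur[0] = total - known = 33 - 27 = 6
L[0] is the binding max in step 0, so L[0] = dur[0] = 6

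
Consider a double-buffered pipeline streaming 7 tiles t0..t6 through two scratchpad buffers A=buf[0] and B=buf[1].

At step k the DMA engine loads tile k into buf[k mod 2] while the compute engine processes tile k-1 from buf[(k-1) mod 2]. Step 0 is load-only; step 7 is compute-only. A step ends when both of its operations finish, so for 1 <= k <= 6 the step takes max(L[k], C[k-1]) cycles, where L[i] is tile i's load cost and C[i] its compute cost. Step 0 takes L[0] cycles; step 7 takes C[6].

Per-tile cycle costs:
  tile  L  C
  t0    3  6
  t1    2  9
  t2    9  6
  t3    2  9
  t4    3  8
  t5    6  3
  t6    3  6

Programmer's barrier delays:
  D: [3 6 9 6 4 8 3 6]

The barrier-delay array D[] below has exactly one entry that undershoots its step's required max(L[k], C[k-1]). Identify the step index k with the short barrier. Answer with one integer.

k=0 barrier L[0]=3→3c, D[0]=3 ok
k=1 barrier max(L[1]=2,C[0]=6)→6c, D[1]=6 ok
k=2 barrier max(L[2]=9,C[1]=9)→9c, D[2]=9 ok
k=3 barrier max(L[3]=2,C[2]=6)→6c, D[3]=6 ok
k=4 barrier max(L[4]=3,C[3]=9)→9c, D[4]=4 SHORT
k=5 barrier max(L[5]=6,C[4]=8)→8c, D[5]=8 ok
k=6 barrier max(L[6]=3,C[5]=3)→3c, D[6]=3 ok
k=7 barrier C[6]=6→6c, D[7]=6 ok

hazard at step 4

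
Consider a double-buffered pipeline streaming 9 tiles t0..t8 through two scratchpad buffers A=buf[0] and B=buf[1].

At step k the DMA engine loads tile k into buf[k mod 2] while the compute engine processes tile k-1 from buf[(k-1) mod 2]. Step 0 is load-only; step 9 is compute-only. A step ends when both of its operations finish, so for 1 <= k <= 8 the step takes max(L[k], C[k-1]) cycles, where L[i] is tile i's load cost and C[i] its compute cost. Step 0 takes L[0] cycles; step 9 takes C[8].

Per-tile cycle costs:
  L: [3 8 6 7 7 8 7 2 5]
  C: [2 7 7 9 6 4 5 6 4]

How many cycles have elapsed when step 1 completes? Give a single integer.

end_cycle[1] = 11

k=0 load=t0/3c comp=- wait=3 total=3
k=1 load=t1/8c comp=t0/2c wait=8 total=11
k=2 load=t2/6c comp=t1/7c wait=7 total=18
k=3 load=t3/7c comp=t2/7c wait=7 total=25
k=4 load=t4/7c comp=t3/9c wait=9 total=34
k=5 load=t5/8c comp=t4/6c wait=8 total=42
k=6 load=t6/7c comp=t5/4c wait=7 total=49
k=7 load=t7/2c comp=t6/5c wait=5 total=54
k=8 load=t8/5c comp=t7/6c wait=6 total=60
k=9 load=- comp=t8/4c wait=4 total=64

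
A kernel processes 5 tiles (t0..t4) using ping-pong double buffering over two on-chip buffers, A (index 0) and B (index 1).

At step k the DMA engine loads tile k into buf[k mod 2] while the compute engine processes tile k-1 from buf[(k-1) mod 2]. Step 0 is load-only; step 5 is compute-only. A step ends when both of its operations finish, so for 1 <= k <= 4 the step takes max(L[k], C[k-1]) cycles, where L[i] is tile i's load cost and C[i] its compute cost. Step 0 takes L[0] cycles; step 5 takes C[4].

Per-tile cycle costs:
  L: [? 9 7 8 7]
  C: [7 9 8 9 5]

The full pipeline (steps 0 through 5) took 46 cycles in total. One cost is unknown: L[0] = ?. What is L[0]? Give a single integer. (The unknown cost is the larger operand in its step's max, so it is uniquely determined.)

L[0] = 6

step 0 | dur = L[0]=? = L[0]  (unknown; binding)
step 1 | dur = max(L[1]=9, C[0]=7) = 9
step 2 | dur = max(L[2]=7, C[1]=9) = 9
step 3 | dur = max(L[3]=8, C[2]=8) = 8
step 4 | dur = max(L[4]=7, C[3]=9) = 9
step 5 | dur = C[4]=5 = 5
sum of known step durations = 40
dur[0] = total - known = 46 - 40 = 6
L[0] is the binding max in step 0, so L[0] = dur[0] = 6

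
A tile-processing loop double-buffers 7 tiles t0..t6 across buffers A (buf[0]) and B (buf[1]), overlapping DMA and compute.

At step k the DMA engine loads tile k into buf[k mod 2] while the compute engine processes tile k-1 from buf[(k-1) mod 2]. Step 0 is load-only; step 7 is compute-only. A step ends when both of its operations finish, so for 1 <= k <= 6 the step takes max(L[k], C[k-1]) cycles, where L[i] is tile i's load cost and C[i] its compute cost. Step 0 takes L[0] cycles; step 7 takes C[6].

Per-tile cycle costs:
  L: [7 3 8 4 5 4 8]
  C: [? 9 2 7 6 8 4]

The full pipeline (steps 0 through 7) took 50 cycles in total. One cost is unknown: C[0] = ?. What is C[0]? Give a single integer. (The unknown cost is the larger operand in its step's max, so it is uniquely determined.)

step 0 = dur = L[0]=7 = 7
step 1 = dur = max(L[1]=3, C[0]=?) = C[0]  (unknown; binding)
step 2 = dur = max(L[2]=8, C[1]=9) = 9
step 3 = dur = max(L[3]=4, C[2]=2) = 4
step 4 = dur = max(L[4]=5, C[3]=7) = 7
step 5 = dur = max(L[5]=4, C[4]=6) = 6
step 6 = dur = max(L[6]=8, C[5]=8) = 8
step 7 = dur = C[6]=4 = 4
sum of known step durations = 45
dur[1] = total - known = 50 - 45 = 5
C[0] is the binding max in step 1, so C[0] = dur[1] = 5

C[0] = 5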